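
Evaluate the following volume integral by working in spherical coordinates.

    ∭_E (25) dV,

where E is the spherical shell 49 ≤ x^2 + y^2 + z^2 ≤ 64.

In spherical coordinates, x = ρ sin(φ) cos(θ), y = ρ sin(φ) sin(θ), z = ρ cos(φ), and dV = ρ^2 sin(φ) dρ dφ dθ.

The integrand becomes 25, so

    ∭_E (25) dV = ∫_{0}^{2π} ∫_{0}^{π} ∫_{7}^{8} (25) · ρ^2 sin(φ) dρ dφ dθ.

Inner (ρ): 4225sin(φ)/3.
Middle (φ): 8450/3.
Outer (θ): 16900π/3.

Therefore the triple integral equals 16900π/3.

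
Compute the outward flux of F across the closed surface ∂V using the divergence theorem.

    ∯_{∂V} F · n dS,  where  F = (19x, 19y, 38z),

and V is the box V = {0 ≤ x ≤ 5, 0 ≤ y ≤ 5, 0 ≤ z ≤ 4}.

By the divergence theorem,

    ∯_{∂V} F · n dS = ∭_V (∇ · F) dV.

Compute the divergence:
    ∇ · F = ∂F_x/∂x + ∂F_y/∂y + ∂F_z/∂z = 19 + 19 + 38 = 76.

V is a rectangular box, so dV = dx dy dz with 0 ≤ x ≤ 5, 0 ≤ y ≤ 5, 0 ≤ z ≤ 4.

Integrate (76) over V as an iterated integral:

    ∭_V (∇·F) dV = ∫_0^{5} ∫_0^{5} ∫_0^{4} (76) dz dy dx.

Inner (z from 0 to 4): 304.
Middle (y from 0 to 5): 1520.
Outer (x from 0 to 5): 7600.

Therefore ∯_{∂V} F · n dS = 7600.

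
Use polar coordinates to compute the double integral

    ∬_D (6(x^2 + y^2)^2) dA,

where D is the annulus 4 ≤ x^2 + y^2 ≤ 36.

The region D is 2 ≤ r ≤ 6, 0 ≤ θ ≤ 2π in polar coordinates, where x = r cos(θ), y = r sin(θ), and dA = r dr dθ.

Under the substitution, the integrand becomes 6r^4, so

    ∬_D (6(x^2 + y^2)^2) dA = ∫_{0}^{2π} ∫_{2}^{6} (6r^4) · r dr dθ.

Inner integral (in r): ∫_{2}^{6} (6r^4) · r dr = 46592.

Outer integral (in θ): ∫_{0}^{2π} (46592) dθ = 93184π.

Therefore ∬_D (6(x^2 + y^2)^2) dA = 93184π.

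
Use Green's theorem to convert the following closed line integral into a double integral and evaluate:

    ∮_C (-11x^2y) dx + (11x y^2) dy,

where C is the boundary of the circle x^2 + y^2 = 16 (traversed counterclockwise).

Green's theorem converts the closed line integral into a double integral over the enclosed region D:

    ∮_C P dx + Q dy = ∬_D (∂Q/∂x - ∂P/∂y) dA.

Here P = -11x^2y, Q = 11x y^2, so

    ∂Q/∂x = 11y^2,    ∂P/∂y = -11x^2,
    ∂Q/∂x - ∂P/∂y = 11x^2 + 11y^2.

D is the region x^2 + y^2 ≤ 16. Evaluating the double integral:

In polar coordinates (x = r cos θ, y = r sin θ, dA = r dr dθ) the integrand becomes 11r^2, so

    ∬_D (11x^2 + 11y^2) dA = ∫_0^{2π} ∫_0^{4} (11r^2) · r dr dθ.

Inner (r from 0 to 4): 704.
Outer (θ from 0 to 2π): 1408π.

Therefore ∮_C P dx + Q dy = 1408π.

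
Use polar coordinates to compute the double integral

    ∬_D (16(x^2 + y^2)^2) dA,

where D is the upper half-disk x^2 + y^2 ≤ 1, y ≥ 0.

The region D is 0 ≤ r ≤ 1, 0 ≤ θ ≤ π in polar coordinates, where x = r cos(θ), y = r sin(θ), and dA = r dr dθ.

Under the substitution, the integrand becomes 16r^4, so

    ∬_D (16(x^2 + y^2)^2) dA = ∫_{0}^{π} ∫_{0}^{1} (16r^4) · r dr dθ.

Inner integral (in r): ∫_{0}^{1} (16r^4) · r dr = 8/3.

Outer integral (in θ): ∫_{0}^{π} (8/3) dθ = 8π/3.

Therefore ∬_D (16(x^2 + y^2)^2) dA = 8π/3.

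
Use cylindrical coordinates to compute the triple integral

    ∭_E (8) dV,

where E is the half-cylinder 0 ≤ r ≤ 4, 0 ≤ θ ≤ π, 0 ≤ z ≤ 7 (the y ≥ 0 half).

In cylindrical coordinates, x = r cos(θ), y = r sin(θ), z = z, and dV = r dr dθ dz.

The integrand becomes 8, so

    ∭_E (8) dV = ∫_{0}^{π} ∫_{0}^{4} ∫_{0}^{7} (8) · r dz dr dθ.

Inner (z): 56r.
Middle (r from 0 to 4): 448.
Outer (θ): 448π.

Therefore the triple integral equals 448π.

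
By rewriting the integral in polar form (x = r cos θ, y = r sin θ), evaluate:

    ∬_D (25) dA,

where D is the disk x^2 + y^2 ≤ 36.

The region D is 0 ≤ r ≤ 6, 0 ≤ θ ≤ 2π in polar coordinates, where x = r cos(θ), y = r sin(θ), and dA = r dr dθ.

Under the substitution, the integrand becomes 25, so

    ∬_D (25) dA = ∫_{0}^{2π} ∫_{0}^{6} (25) · r dr dθ.

Inner integral (in r): ∫_{0}^{6} (25) · r dr = 450.

Outer integral (in θ): ∫_{0}^{2π} (450) dθ = 900π.

Therefore ∬_D (25) dA = 900π.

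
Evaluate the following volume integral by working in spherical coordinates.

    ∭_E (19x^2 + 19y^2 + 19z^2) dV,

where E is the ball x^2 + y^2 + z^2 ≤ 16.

In spherical coordinates, x = ρ sin(φ) cos(θ), y = ρ sin(φ) sin(θ), z = ρ cos(φ), and dV = ρ^2 sin(φ) dρ dφ dθ.

The integrand becomes 19ρ^2, so

    ∭_E (19x^2 + 19y^2 + 19z^2) dV = ∫_{0}^{2π} ∫_{0}^{π} ∫_{0}^{4} (19ρ^2) · ρ^2 sin(φ) dρ dφ dθ.

Inner (ρ): 19456sin(φ)/5.
Middle (φ): 38912/5.
Outer (θ): 77824π/5.

Therefore the triple integral equals 77824π/5.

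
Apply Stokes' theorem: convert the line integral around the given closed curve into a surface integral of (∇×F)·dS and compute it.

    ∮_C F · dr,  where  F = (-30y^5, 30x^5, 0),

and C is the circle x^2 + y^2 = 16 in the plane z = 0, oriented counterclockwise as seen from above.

Let S be the flat disk x^2 + y^2 ≤ 16 in the plane z = 0, with upward unit normal n̂ = ẑ. By Stokes' theorem,

    ∮_C F · dr = ∬_S (∇ × F) · n̂ dS = ∬_D (curl F)_z dA,

where D is the disk x^2 + y^2 ≤ 16.

Compute the curl of F = (-30y^5, 30x^5, 0):
    (∇ × F)_x = ∂F_z/∂y - ∂F_y/∂z = 0,
    (∇ × F)_y = ∂F_x/∂z - ∂F_z/∂x = 0,
    (∇ × F)_z = ∂F_y/∂x - ∂F_x/∂y = 150x^4 + 150y^4.

On z = 0, (curl F)_z = 150x^4 + 150y^4.

Convert to polar (x = r cos θ, y = r sin θ, dA = r dr dθ); the integrand becomes 150r^4(sin(θ)^4 + cos(θ)^4), so

    ∬_D (curl F)_z dA = ∫_0^{2π} ∫_0^{4} (150r^4(sin(θ)^4 + cos(θ)^4)) · r dr dθ.

Inner (r from 0 to 4): 102400sin(θ)^4 + 102400cos(θ)^4.
Outer (θ from 0 to 2π): 153600π.

Therefore ∮_C F · dr = 153600π.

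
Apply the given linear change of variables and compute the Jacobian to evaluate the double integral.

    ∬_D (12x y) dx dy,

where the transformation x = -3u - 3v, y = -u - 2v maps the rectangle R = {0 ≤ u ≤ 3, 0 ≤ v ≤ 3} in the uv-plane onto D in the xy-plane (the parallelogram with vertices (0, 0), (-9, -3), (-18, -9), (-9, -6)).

Compute the Jacobian determinant of (x, y) with respect to (u, v):

    ∂(x,y)/∂(u,v) = | -3  -3 | = (-3)(-2) - (-3)(-1) = 3.
                   | -1  -2 |

Its absolute value is |J| = 3 (the area scaling factor).

Substituting x = -3u - 3v, y = -u - 2v into the integrand,

    12x y → 36u^2 + 108u v + 72v^2,

so the integral becomes

    ∬_R (36u^2 + 108u v + 72v^2) · |J| du dv = ∫_0^3 ∫_0^3 (108u^2 + 324u v + 216v^2) dv du.

Inner (v): 324u^2 + 1458u + 1944.
Outer (u): 15309.

Therefore ∬_D (12x y) dx dy = 15309.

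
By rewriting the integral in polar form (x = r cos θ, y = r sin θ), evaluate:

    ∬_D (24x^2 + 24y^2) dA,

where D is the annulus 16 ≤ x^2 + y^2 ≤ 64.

The region D is 4 ≤ r ≤ 8, 0 ≤ θ ≤ 2π in polar coordinates, where x = r cos(θ), y = r sin(θ), and dA = r dr dθ.

Under the substitution, the integrand becomes 24r^2, so

    ∬_D (24x^2 + 24y^2) dA = ∫_{0}^{2π} ∫_{4}^{8} (24r^2) · r dr dθ.

Inner integral (in r): ∫_{4}^{8} (24r^2) · r dr = 23040.

Outer integral (in θ): ∫_{0}^{2π} (23040) dθ = 46080π.

Therefore ∬_D (24x^2 + 24y^2) dA = 46080π.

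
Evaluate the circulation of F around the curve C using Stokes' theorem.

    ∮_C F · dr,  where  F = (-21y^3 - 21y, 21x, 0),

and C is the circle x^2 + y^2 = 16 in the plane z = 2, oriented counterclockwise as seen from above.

Let S be the flat disk x^2 + y^2 ≤ 16 in the plane z = 2, with upward unit normal n̂ = ẑ. By Stokes' theorem,

    ∮_C F · dr = ∬_S (∇ × F) · n̂ dS = ∬_D (curl F)_z dA,

where D is the disk x^2 + y^2 ≤ 16.

Compute the curl of F = (-21y^3 - 21y, 21x, 0):
    (∇ × F)_x = ∂F_z/∂y - ∂F_y/∂z = 0,
    (∇ × F)_y = ∂F_x/∂z - ∂F_z/∂x = 0,
    (∇ × F)_z = ∂F_y/∂x - ∂F_x/∂y = 63y^2 + 42.

On z = 2, (curl F)_z = 63y^2 + 42.

Convert to polar (x = r cos θ, y = r sin θ, dA = r dr dθ); the integrand becomes 63r^2sin(θ)^2 + 42, so

    ∬_D (curl F)_z dA = ∫_0^{2π} ∫_0^{4} (63r^2sin(θ)^2 + 42) · r dr dθ.

Inner (r from 0 to 4): 4032sin(θ)^2 + 336.
Outer (θ from 0 to 2π): 4704π.

Therefore ∮_C F · dr = 4704π.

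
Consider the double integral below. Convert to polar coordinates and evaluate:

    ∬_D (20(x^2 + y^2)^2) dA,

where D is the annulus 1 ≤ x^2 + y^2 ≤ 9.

The region D is 1 ≤ r ≤ 3, 0 ≤ θ ≤ 2π in polar coordinates, where x = r cos(θ), y = r sin(θ), and dA = r dr dθ.

Under the substitution, the integrand becomes 20r^4, so

    ∬_D (20(x^2 + y^2)^2) dA = ∫_{0}^{2π} ∫_{1}^{3} (20r^4) · r dr dθ.

Inner integral (in r): ∫_{1}^{3} (20r^4) · r dr = 7280/3.

Outer integral (in θ): ∫_{0}^{2π} (7280/3) dθ = 14560π/3.

Therefore ∬_D (20(x^2 + y^2)^2) dA = 14560π/3.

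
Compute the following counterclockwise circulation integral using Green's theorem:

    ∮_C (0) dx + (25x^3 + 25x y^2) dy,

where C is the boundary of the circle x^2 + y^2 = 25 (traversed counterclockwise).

Green's theorem converts the closed line integral into a double integral over the enclosed region D:

    ∮_C P dx + Q dy = ∬_D (∂Q/∂x - ∂P/∂y) dA.

Here P = 0, Q = 25x^3 + 25x y^2, so

    ∂Q/∂x = 75x^2 + 25y^2,    ∂P/∂y = 0,
    ∂Q/∂x - ∂P/∂y = 75x^2 + 25y^2.

D is the region x^2 + y^2 ≤ 25. Evaluating the double integral:

In polar coordinates (x = r cos θ, y = r sin θ, dA = r dr dθ) the integrand becomes 25r^2(cos(2θ) + 2), so

    ∬_D (75x^2 + 25y^2) dA = ∫_0^{2π} ∫_0^{5} (25r^2(cos(2θ) + 2)) · r dr dθ.

Inner (r from 0 to 5): 15625cos(2θ)/4 + 15625/2.
Outer (θ from 0 to 2π): 15625π.

Therefore ∮_C P dx + Q dy = 15625π.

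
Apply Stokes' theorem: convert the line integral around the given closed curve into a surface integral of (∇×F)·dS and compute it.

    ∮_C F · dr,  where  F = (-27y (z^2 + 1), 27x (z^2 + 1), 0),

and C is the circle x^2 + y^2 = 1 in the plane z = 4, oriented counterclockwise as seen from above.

Let S be the flat disk x^2 + y^2 ≤ 1 in the plane z = 4, with upward unit normal n̂ = ẑ. By Stokes' theorem,

    ∮_C F · dr = ∬_S (∇ × F) · n̂ dS = ∬_D (curl F)_z dA,

where D is the disk x^2 + y^2 ≤ 1.

Compute the curl of F = (-27y (z^2 + 1), 27x (z^2 + 1), 0):
    (∇ × F)_x = ∂F_z/∂y - ∂F_y/∂z = -54x z,
    (∇ × F)_y = ∂F_x/∂z - ∂F_z/∂x = -54y z,
    (∇ × F)_z = ∂F_y/∂x - ∂F_x/∂y = 54z^2 + 54.

On z = 4, (curl F)_z = 918.

Convert to polar (x = r cos θ, y = r sin θ, dA = r dr dθ); the integrand becomes 918, so

    ∬_D (curl F)_z dA = ∫_0^{2π} ∫_0^{1} (918) · r dr dθ.

Inner (r from 0 to 1): 459.
Outer (θ from 0 to 2π): 918π.

Therefore ∮_C F · dr = 918π.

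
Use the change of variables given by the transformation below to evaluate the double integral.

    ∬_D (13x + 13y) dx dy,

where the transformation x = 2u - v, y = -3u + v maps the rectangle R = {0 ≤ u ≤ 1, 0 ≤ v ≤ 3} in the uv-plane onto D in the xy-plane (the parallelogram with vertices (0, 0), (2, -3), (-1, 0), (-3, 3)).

Compute the Jacobian determinant of (x, y) with respect to (u, v):

    ∂(x,y)/∂(u,v) = | 2  -1 | = (2)(1) - (-1)(-3) = -1.
                   | -3  1 |

Its absolute value is |J| = 1 (the area scaling factor).

Substituting x = 2u - v, y = -3u + v into the integrand,

    13x + 13y → -13u,

so the integral becomes

    ∬_R (-13u) · |J| du dv = ∫_0^1 ∫_0^3 (-13u) dv du.

Inner (v): -39u.
Outer (u): -39/2.

Therefore ∬_D (13x + 13y) dx dy = -39/2.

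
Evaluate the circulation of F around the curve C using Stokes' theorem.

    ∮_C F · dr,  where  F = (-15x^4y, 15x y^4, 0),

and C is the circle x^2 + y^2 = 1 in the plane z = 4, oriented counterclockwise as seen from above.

Let S be the flat disk x^2 + y^2 ≤ 1 in the plane z = 4, with upward unit normal n̂ = ẑ. By Stokes' theorem,

    ∮_C F · dr = ∬_S (∇ × F) · n̂ dS = ∬_D (curl F)_z dA,

where D is the disk x^2 + y^2 ≤ 1.

Compute the curl of F = (-15x^4y, 15x y^4, 0):
    (∇ × F)_x = ∂F_z/∂y - ∂F_y/∂z = 0,
    (∇ × F)_y = ∂F_x/∂z - ∂F_z/∂x = 0,
    (∇ × F)_z = ∂F_y/∂x - ∂F_x/∂y = 15x^4 + 15y^4.

On z = 4, (curl F)_z = 15x^4 + 15y^4.

Convert to polar (x = r cos θ, y = r sin θ, dA = r dr dθ); the integrand becomes 15r^4(sin(θ)^4 + cos(θ)^4), so

    ∬_D (curl F)_z dA = ∫_0^{2π} ∫_0^{1} (15r^4(sin(θ)^4 + cos(θ)^4)) · r dr dθ.

Inner (r from 0 to 1): 5sin(θ)^4/2 + 5cos(θ)^4/2.
Outer (θ from 0 to 2π): 15π/4.

Therefore ∮_C F · dr = 15π/4.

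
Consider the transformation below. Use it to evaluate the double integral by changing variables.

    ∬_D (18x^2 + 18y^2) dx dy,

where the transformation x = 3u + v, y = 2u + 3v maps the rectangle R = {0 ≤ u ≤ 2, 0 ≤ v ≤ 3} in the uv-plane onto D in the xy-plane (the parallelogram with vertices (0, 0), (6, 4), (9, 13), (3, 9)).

Compute the Jacobian determinant of (x, y) with respect to (u, v):

    ∂(x,y)/∂(u,v) = | 3  1 | = (3)(3) - (1)(2) = 7.
                   | 2  3 |

Its absolute value is |J| = 7 (the area scaling factor).

Substituting x = 3u + v, y = 2u + 3v into the integrand,

    18x^2 + 18y^2 → 234u^2 + 324u v + 180v^2,

so the integral becomes

    ∬_R (234u^2 + 324u v + 180v^2) · |J| du dv = ∫_0^2 ∫_0^3 (1638u^2 + 2268u v + 1260v^2) dv du.

Inner (v): 4914u^2 + 10206u + 11340.
Outer (u): 56196.

Therefore ∬_D (18x^2 + 18y^2) dx dy = 56196.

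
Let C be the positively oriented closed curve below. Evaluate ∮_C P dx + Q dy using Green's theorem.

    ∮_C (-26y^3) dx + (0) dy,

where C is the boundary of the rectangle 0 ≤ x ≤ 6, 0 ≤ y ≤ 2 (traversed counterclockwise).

Green's theorem converts the closed line integral into a double integral over the enclosed region D:

    ∮_C P dx + Q dy = ∬_D (∂Q/∂x - ∂P/∂y) dA.

Here P = -26y^3, Q = 0, so

    ∂Q/∂x = 0,    ∂P/∂y = -78y^2,
    ∂Q/∂x - ∂P/∂y = 78y^2.

D is the region 0 ≤ x ≤ 6, 0 ≤ y ≤ 2. Evaluating the double integral:

    ∬_D (78y^2) dA = ∫_0^{6} ∫_0^{2} (78y^2) dy dx.

Inner (y from 0 to 2): 208.
Outer (x from 0 to 6): 1248.

Therefore ∮_C P dx + Q dy = 1248.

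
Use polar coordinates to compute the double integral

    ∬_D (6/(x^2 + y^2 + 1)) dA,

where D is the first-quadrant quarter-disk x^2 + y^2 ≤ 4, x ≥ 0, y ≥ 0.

The region D is 0 ≤ r ≤ 2, 0 ≤ θ ≤ π/2 in polar coordinates, where x = r cos(θ), y = r sin(θ), and dA = r dr dθ.

Under the substitution, the integrand becomes 6/(r^2 + 1), so

    ∬_D (6/(x^2 + y^2 + 1)) dA = ∫_{0}^{π/2} ∫_{0}^{2} (6/(r^2 + 1)) · r dr dθ.

Inner integral (in r): ∫_{0}^{2} (6/(r^2 + 1)) · r dr = log(125).

Outer integral (in θ): ∫_{0}^{π/2} (log(125)) dθ = log(125^(π/2)).

Therefore ∬_D (6/(x^2 + y^2 + 1)) dA = log(125^(π/2)).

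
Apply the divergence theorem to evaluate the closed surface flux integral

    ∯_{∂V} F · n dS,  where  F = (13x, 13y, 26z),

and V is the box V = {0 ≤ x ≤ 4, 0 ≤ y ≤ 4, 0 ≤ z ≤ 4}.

By the divergence theorem,

    ∯_{∂V} F · n dS = ∭_V (∇ · F) dV.

Compute the divergence:
    ∇ · F = ∂F_x/∂x + ∂F_y/∂y + ∂F_z/∂z = 13 + 13 + 26 = 52.

V is a rectangular box, so dV = dx dy dz with 0 ≤ x ≤ 4, 0 ≤ y ≤ 4, 0 ≤ z ≤ 4.

Integrate (52) over V as an iterated integral:

    ∭_V (∇·F) dV = ∫_0^{4} ∫_0^{4} ∫_0^{4} (52) dz dy dx.

Inner (z from 0 to 4): 208.
Middle (y from 0 to 4): 832.
Outer (x from 0 to 4): 3328.

Therefore ∯_{∂V} F · n dS = 3328.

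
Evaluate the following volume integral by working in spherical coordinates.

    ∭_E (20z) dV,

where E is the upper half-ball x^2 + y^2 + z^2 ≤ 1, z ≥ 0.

In spherical coordinates, x = ρ sin(φ) cos(θ), y = ρ sin(φ) sin(θ), z = ρ cos(φ), and dV = ρ^2 sin(φ) dρ dφ dθ.

The integrand becomes 20ρ cos(φ), so

    ∭_E (20z) dV = ∫_{0}^{2π} ∫_{0}^{π/2} ∫_{0}^{1} (20ρ cos(φ)) · ρ^2 sin(φ) dρ dφ dθ.

Inner (ρ): 5sin(2φ)/2.
Middle (φ): 5/2.
Outer (θ): 5π.

Therefore the triple integral equals 5π.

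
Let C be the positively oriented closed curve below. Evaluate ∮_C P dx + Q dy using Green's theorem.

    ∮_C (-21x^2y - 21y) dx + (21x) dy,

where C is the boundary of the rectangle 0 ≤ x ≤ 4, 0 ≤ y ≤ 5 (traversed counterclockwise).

Green's theorem converts the closed line integral into a double integral over the enclosed region D:

    ∮_C P dx + Q dy = ∬_D (∂Q/∂x - ∂P/∂y) dA.

Here P = -21x^2y - 21y, Q = 21x, so

    ∂Q/∂x = 21,    ∂P/∂y = -21x^2 - 21,
    ∂Q/∂x - ∂P/∂y = 21x^2 + 42.

D is the region 0 ≤ x ≤ 4, 0 ≤ y ≤ 5. Evaluating the double integral:

    ∬_D (21x^2 + 42) dA = ∫_0^{4} ∫_0^{5} (21x^2 + 42) dy dx.

Inner (y from 0 to 5): 105x^2 + 210.
Outer (x from 0 to 4): 3080.

Therefore ∮_C P dx + Q dy = 3080.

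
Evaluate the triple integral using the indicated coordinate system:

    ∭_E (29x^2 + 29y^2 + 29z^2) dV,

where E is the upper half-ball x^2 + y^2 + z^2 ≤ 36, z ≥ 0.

In spherical coordinates, x = ρ sin(φ) cos(θ), y = ρ sin(φ) sin(θ), z = ρ cos(φ), and dV = ρ^2 sin(φ) dρ dφ dθ.

The integrand becomes 29ρ^2, so

    ∭_E (29x^2 + 29y^2 + 29z^2) dV = ∫_{0}^{2π} ∫_{0}^{π/2} ∫_{0}^{6} (29ρ^2) · ρ^2 sin(φ) dρ dφ dθ.

Inner (ρ): 225504sin(φ)/5.
Middle (φ): 225504/5.
Outer (θ): 451008π/5.

Therefore the triple integral equals 451008π/5.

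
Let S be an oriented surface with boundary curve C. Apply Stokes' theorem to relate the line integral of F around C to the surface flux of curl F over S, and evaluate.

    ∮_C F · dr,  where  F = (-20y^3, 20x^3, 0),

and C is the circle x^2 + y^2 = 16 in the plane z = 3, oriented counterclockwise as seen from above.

Let S be the flat disk x^2 + y^2 ≤ 16 in the plane z = 3, with upward unit normal n̂ = ẑ. By Stokes' theorem,

    ∮_C F · dr = ∬_S (∇ × F) · n̂ dS = ∬_D (curl F)_z dA,

where D is the disk x^2 + y^2 ≤ 16.

Compute the curl of F = (-20y^3, 20x^3, 0):
    (∇ × F)_x = ∂F_z/∂y - ∂F_y/∂z = 0,
    (∇ × F)_y = ∂F_x/∂z - ∂F_z/∂x = 0,
    (∇ × F)_z = ∂F_y/∂x - ∂F_x/∂y = 60x^2 + 60y^2.

On z = 3, (curl F)_z = 60x^2 + 60y^2.

Convert to polar (x = r cos θ, y = r sin θ, dA = r dr dθ); the integrand becomes 60r^2, so

    ∬_D (curl F)_z dA = ∫_0^{2π} ∫_0^{4} (60r^2) · r dr dθ.

Inner (r from 0 to 4): 3840.
Outer (θ from 0 to 2π): 7680π.

Therefore ∮_C F · dr = 7680π.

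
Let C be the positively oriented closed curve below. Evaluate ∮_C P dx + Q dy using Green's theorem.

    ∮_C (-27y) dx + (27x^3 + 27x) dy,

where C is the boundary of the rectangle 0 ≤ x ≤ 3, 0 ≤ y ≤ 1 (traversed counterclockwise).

Green's theorem converts the closed line integral into a double integral over the enclosed region D:

    ∮_C P dx + Q dy = ∬_D (∂Q/∂x - ∂P/∂y) dA.

Here P = -27y, Q = 27x^3 + 27x, so

    ∂Q/∂x = 81x^2 + 27,    ∂P/∂y = -27,
    ∂Q/∂x - ∂P/∂y = 81x^2 + 54.

D is the region 0 ≤ x ≤ 3, 0 ≤ y ≤ 1. Evaluating the double integral:

    ∬_D (81x^2 + 54) dA = ∫_0^{3} ∫_0^{1} (81x^2 + 54) dy dx.

Inner (y from 0 to 1): 81x^2 + 54.
Outer (x from 0 to 3): 891.

Therefore ∮_C P dx + Q dy = 891.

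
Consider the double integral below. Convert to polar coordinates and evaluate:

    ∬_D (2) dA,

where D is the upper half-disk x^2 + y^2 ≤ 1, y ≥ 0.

The region D is 0 ≤ r ≤ 1, 0 ≤ θ ≤ π in polar coordinates, where x = r cos(θ), y = r sin(θ), and dA = r dr dθ.

Under the substitution, the integrand becomes 2, so

    ∬_D (2) dA = ∫_{0}^{π} ∫_{0}^{1} (2) · r dr dθ.

Inner integral (in r): ∫_{0}^{1} (2) · r dr = 1.

Outer integral (in θ): ∫_{0}^{π} (1) dθ = π.

Therefore ∬_D (2) dA = π.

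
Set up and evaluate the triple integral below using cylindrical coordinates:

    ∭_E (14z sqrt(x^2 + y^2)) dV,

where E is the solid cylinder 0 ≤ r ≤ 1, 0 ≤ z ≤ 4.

In cylindrical coordinates, x = r cos(θ), y = r sin(θ), z = z, and dV = r dr dθ dz.

The integrand becomes 14r z, so

    ∭_E (14z sqrt(x^2 + y^2)) dV = ∫_{0}^{2π} ∫_{0}^{1} ∫_{0}^{4} (14r z) · r dz dr dθ.

Inner (z): 112r^2.
Middle (r from 0 to 1): 112/3.
Outer (θ): 224π/3.

Therefore the triple integral equals 224π/3.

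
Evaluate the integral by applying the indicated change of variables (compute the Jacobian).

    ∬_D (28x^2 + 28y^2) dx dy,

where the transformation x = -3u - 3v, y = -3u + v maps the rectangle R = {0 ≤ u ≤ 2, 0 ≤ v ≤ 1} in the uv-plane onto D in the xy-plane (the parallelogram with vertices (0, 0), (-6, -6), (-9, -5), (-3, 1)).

Compute the Jacobian determinant of (x, y) with respect to (u, v):

    ∂(x,y)/∂(u,v) = | -3  -3 | = (-3)(1) - (-3)(-3) = -12.
                   | -3  1 |

Its absolute value is |J| = 12 (the area scaling factor).

Substituting x = -3u - 3v, y = -3u + v into the integrand,

    28x^2 + 28y^2 → 504u^2 + 336u v + 280v^2,

so the integral becomes

    ∬_R (504u^2 + 336u v + 280v^2) · |J| du dv = ∫_0^2 ∫_0^1 (6048u^2 + 4032u v + 3360v^2) dv du.

Inner (v): 6048u^2 + 2016u + 1120.
Outer (u): 22400.

Therefore ∬_D (28x^2 + 28y^2) dx dy = 22400.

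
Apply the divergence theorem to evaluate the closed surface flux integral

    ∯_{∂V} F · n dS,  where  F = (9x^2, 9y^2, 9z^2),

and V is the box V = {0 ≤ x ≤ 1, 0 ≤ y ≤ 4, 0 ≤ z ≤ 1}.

By the divergence theorem,

    ∯_{∂V} F · n dS = ∭_V (∇ · F) dV.

Compute the divergence:
    ∇ · F = ∂F_x/∂x + ∂F_y/∂y + ∂F_z/∂z = 18x + 18y + 18z.

V is a rectangular box, so dV = dx dy dz with 0 ≤ x ≤ 1, 0 ≤ y ≤ 4, 0 ≤ z ≤ 1.

Integrate (18x + 18y + 18z) over V as an iterated integral:

    ∭_V (∇·F) dV = ∫_0^{1} ∫_0^{4} ∫_0^{1} (18x + 18y + 18z) dz dy dx.

Inner (z from 0 to 1): 18x + 18y + 9.
Middle (y from 0 to 4): 72x + 180.
Outer (x from 0 to 1): 216.

Therefore ∯_{∂V} F · n dS = 216.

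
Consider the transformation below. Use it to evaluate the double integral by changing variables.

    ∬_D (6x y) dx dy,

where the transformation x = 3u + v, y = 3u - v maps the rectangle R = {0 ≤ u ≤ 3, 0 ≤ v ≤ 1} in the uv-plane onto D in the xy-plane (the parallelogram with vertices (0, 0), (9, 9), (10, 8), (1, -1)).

Compute the Jacobian determinant of (x, y) with respect to (u, v):

    ∂(x,y)/∂(u,v) = | 3  1 | = (3)(-1) - (1)(3) = -6.
                   | 3  -1 |

Its absolute value is |J| = 6 (the area scaling factor).

Substituting x = 3u + v, y = 3u - v into the integrand,

    6x y → 54u^2 - 6v^2,

so the integral becomes

    ∬_R (54u^2 - 6v^2) · |J| du dv = ∫_0^3 ∫_0^1 (324u^2 - 36v^2) dv du.

Inner (v): 324u^2 - 12.
Outer (u): 2880.

Therefore ∬_D (6x y) dx dy = 2880.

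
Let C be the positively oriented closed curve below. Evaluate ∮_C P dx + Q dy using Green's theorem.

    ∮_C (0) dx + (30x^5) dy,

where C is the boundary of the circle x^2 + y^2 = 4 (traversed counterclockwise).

Green's theorem converts the closed line integral into a double integral over the enclosed region D:

    ∮_C P dx + Q dy = ∬_D (∂Q/∂x - ∂P/∂y) dA.

Here P = 0, Q = 30x^5, so

    ∂Q/∂x = 150x^4,    ∂P/∂y = 0,
    ∂Q/∂x - ∂P/∂y = 150x^4.

D is the region x^2 + y^2 ≤ 4. Evaluating the double integral:

In polar coordinates (x = r cos θ, y = r sin θ, dA = r dr dθ) the integrand becomes 150r^4cos(θ)^4, so

    ∬_D (150x^4) dA = ∫_0^{2π} ∫_0^{2} (150r^4cos(θ)^4) · r dr dθ.

Inner (r from 0 to 2): 1600cos(θ)^4.
Outer (θ from 0 to 2π): 1200π.

Therefore ∮_C P dx + Q dy = 1200π.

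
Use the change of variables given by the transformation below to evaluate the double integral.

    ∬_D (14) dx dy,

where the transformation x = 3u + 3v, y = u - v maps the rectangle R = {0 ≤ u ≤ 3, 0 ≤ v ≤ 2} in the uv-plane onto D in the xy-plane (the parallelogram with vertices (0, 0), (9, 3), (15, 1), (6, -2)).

Compute the Jacobian determinant of (x, y) with respect to (u, v):

    ∂(x,y)/∂(u,v) = | 3  3 | = (3)(-1) - (3)(1) = -6.
                   | 1  -1 |

Its absolute value is |J| = 6 (the area scaling factor).

Substituting x = 3u + 3v, y = u - v into the integrand,

    14 → 14,

so the integral becomes

    ∬_R (14) · |J| du dv = ∫_0^3 ∫_0^2 (84) dv du.

Inner (v): 168.
Outer (u): 504.

Therefore ∬_D (14) dx dy = 504.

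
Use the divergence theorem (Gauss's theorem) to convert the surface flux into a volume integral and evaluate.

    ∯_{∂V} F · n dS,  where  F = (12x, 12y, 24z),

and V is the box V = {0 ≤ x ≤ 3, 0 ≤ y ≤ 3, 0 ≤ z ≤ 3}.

By the divergence theorem,

    ∯_{∂V} F · n dS = ∭_V (∇ · F) dV.

Compute the divergence:
    ∇ · F = ∂F_x/∂x + ∂F_y/∂y + ∂F_z/∂z = 12 + 12 + 24 = 48.

V is a rectangular box, so dV = dx dy dz with 0 ≤ x ≤ 3, 0 ≤ y ≤ 3, 0 ≤ z ≤ 3.

Integrate (48) over V as an iterated integral:

    ∭_V (∇·F) dV = ∫_0^{3} ∫_0^{3} ∫_0^{3} (48) dz dy dx.

Inner (z from 0 to 3): 144.
Middle (y from 0 to 3): 432.
Outer (x from 0 to 3): 1296.

Therefore ∯_{∂V} F · n dS = 1296.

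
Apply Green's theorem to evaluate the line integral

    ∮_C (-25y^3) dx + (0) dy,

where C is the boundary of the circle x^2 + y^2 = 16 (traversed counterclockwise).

Green's theorem converts the closed line integral into a double integral over the enclosed region D:

    ∮_C P dx + Q dy = ∬_D (∂Q/∂x - ∂P/∂y) dA.

Here P = -25y^3, Q = 0, so

    ∂Q/∂x = 0,    ∂P/∂y = -75y^2,
    ∂Q/∂x - ∂P/∂y = 75y^2.

D is the region x^2 + y^2 ≤ 16. Evaluating the double integral:

In polar coordinates (x = r cos θ, y = r sin θ, dA = r dr dθ) the integrand becomes 75r^2sin(θ)^2, so

    ∬_D (75y^2) dA = ∫_0^{2π} ∫_0^{4} (75r^2sin(θ)^2) · r dr dθ.

Inner (r from 0 to 4): 4800sin(θ)^2.
Outer (θ from 0 to 2π): 4800π.

Therefore ∮_C P dx + Q dy = 4800π.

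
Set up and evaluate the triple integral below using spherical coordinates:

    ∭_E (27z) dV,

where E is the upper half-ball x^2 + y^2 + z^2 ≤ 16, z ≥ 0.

In spherical coordinates, x = ρ sin(φ) cos(θ), y = ρ sin(φ) sin(θ), z = ρ cos(φ), and dV = ρ^2 sin(φ) dρ dφ dθ.

The integrand becomes 27ρ cos(φ), so

    ∭_E (27z) dV = ∫_{0}^{2π} ∫_{0}^{π/2} ∫_{0}^{4} (27ρ cos(φ)) · ρ^2 sin(φ) dρ dφ dθ.

Inner (ρ): 864sin(2φ).
Middle (φ): 864.
Outer (θ): 1728π.

Therefore the triple integral equals 1728π.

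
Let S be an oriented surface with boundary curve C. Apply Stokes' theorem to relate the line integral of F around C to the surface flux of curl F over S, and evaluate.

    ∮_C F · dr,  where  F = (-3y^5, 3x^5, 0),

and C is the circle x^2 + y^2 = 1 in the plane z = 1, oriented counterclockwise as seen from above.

Let S be the flat disk x^2 + y^2 ≤ 1 in the plane z = 1, with upward unit normal n̂ = ẑ. By Stokes' theorem,

    ∮_C F · dr = ∬_S (∇ × F) · n̂ dS = ∬_D (curl F)_z dA,

where D is the disk x^2 + y^2 ≤ 1.

Compute the curl of F = (-3y^5, 3x^5, 0):
    (∇ × F)_x = ∂F_z/∂y - ∂F_y/∂z = 0,
    (∇ × F)_y = ∂F_x/∂z - ∂F_z/∂x = 0,
    (∇ × F)_z = ∂F_y/∂x - ∂F_x/∂y = 15x^4 + 15y^4.

On z = 1, (curl F)_z = 15x^4 + 15y^4.

Convert to polar (x = r cos θ, y = r sin θ, dA = r dr dθ); the integrand becomes 15r^4(sin(θ)^4 + cos(θ)^4), so

    ∬_D (curl F)_z dA = ∫_0^{2π} ∫_0^{1} (15r^4(sin(θ)^4 + cos(θ)^4)) · r dr dθ.

Inner (r from 0 to 1): 5sin(θ)^4/2 + 5cos(θ)^4/2.
Outer (θ from 0 to 2π): 15π/4.

Therefore ∮_C F · dr = 15π/4.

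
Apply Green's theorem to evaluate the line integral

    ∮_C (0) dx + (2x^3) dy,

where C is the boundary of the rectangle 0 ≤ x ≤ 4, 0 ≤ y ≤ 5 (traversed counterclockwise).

Green's theorem converts the closed line integral into a double integral over the enclosed region D:

    ∮_C P dx + Q dy = ∬_D (∂Q/∂x - ∂P/∂y) dA.

Here P = 0, Q = 2x^3, so

    ∂Q/∂x = 6x^2,    ∂P/∂y = 0,
    ∂Q/∂x - ∂P/∂y = 6x^2.

D is the region 0 ≤ x ≤ 4, 0 ≤ y ≤ 5. Evaluating the double integral:

    ∬_D (6x^2) dA = ∫_0^{4} ∫_0^{5} (6x^2) dy dx.

Inner (y from 0 to 5): 30x^2.
Outer (x from 0 to 4): 640.

Therefore ∮_C P dx + Q dy = 640.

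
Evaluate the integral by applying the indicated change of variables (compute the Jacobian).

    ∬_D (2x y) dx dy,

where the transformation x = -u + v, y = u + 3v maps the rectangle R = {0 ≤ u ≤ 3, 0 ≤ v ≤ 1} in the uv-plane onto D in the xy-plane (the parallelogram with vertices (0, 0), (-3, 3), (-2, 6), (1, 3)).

Compute the Jacobian determinant of (x, y) with respect to (u, v):

    ∂(x,y)/∂(u,v) = | -1  1 | = (-1)(3) - (1)(1) = -4.
                   | 1  3 |

Its absolute value is |J| = 4 (the area scaling factor).

Substituting x = -u + v, y = u + 3v into the integrand,

    2x y → -2u^2 - 4u v + 6v^2,

so the integral becomes

    ∬_R (-2u^2 - 4u v + 6v^2) · |J| du dv = ∫_0^3 ∫_0^1 (-8u^2 - 16u v + 24v^2) dv du.

Inner (v): -8u^2 - 8u + 8.
Outer (u): -84.

Therefore ∬_D (2x y) dx dy = -84.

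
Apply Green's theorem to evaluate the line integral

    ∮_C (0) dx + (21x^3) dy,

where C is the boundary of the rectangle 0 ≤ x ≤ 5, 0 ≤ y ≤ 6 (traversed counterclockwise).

Green's theorem converts the closed line integral into a double integral over the enclosed region D:

    ∮_C P dx + Q dy = ∬_D (∂Q/∂x - ∂P/∂y) dA.

Here P = 0, Q = 21x^3, so

    ∂Q/∂x = 63x^2,    ∂P/∂y = 0,
    ∂Q/∂x - ∂P/∂y = 63x^2.

D is the region 0 ≤ x ≤ 5, 0 ≤ y ≤ 6. Evaluating the double integral:

    ∬_D (63x^2) dA = ∫_0^{5} ∫_0^{6} (63x^2) dy dx.

Inner (y from 0 to 6): 378x^2.
Outer (x from 0 to 5): 15750.

Therefore ∮_C P dx + Q dy = 15750.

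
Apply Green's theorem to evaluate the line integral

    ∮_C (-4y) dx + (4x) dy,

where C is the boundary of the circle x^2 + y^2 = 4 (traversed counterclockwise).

Green's theorem converts the closed line integral into a double integral over the enclosed region D:

    ∮_C P dx + Q dy = ∬_D (∂Q/∂x - ∂P/∂y) dA.

Here P = -4y, Q = 4x, so

    ∂Q/∂x = 4,    ∂P/∂y = -4,
    ∂Q/∂x - ∂P/∂y = 8.

D is the region x^2 + y^2 ≤ 4. Evaluating the double integral:

In polar coordinates (x = r cos θ, y = r sin θ, dA = r dr dθ) the integrand becomes 8, so

    ∬_D (8) dA = ∫_0^{2π} ∫_0^{2} (8) · r dr dθ.

Inner (r from 0 to 2): 16.
Outer (θ from 0 to 2π): 32π.

Therefore ∮_C P dx + Q dy = 32π.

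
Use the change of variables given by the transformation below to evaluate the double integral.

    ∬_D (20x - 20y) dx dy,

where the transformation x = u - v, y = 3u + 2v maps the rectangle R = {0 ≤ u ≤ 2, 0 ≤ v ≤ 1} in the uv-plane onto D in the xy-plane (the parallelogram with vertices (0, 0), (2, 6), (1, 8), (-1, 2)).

Compute the Jacobian determinant of (x, y) with respect to (u, v):

    ∂(x,y)/∂(u,v) = | 1  -1 | = (1)(2) - (-1)(3) = 5.
                   | 3  2 |

Its absolute value is |J| = 5 (the area scaling factor).

Substituting x = u - v, y = 3u + 2v into the integrand,

    20x - 20y → -40u - 60v,

so the integral becomes

    ∬_R (-40u - 60v) · |J| du dv = ∫_0^2 ∫_0^1 (-200u - 300v) dv du.

Inner (v): -200u - 150.
Outer (u): -700.

Therefore ∬_D (20x - 20y) dx dy = -700.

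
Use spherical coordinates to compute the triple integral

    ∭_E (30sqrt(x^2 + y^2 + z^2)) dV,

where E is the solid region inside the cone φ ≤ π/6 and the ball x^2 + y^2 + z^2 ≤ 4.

In spherical coordinates, x = ρ sin(φ) cos(θ), y = ρ sin(φ) sin(θ), z = ρ cos(φ), and dV = ρ^2 sin(φ) dρ dφ dθ.

The integrand becomes 30ρ, so

    ∭_E (30sqrt(x^2 + y^2 + z^2)) dV = ∫_{0}^{2π} ∫_{0}^{π/6} ∫_{0}^{2} (30ρ) · ρ^2 sin(φ) dρ dφ dθ.

Inner (ρ): 120sin(φ).
Middle (φ): 120 - 60sqrt(3).
Outer (θ): 120π (2 - sqrt(3)).

Therefore the triple integral equals 120π (2 - sqrt(3)).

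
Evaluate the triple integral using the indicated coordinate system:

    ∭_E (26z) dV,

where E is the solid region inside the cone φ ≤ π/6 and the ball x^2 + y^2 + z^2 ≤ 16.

In spherical coordinates, x = ρ sin(φ) cos(θ), y = ρ sin(φ) sin(θ), z = ρ cos(φ), and dV = ρ^2 sin(φ) dρ dφ dθ.

The integrand becomes 26ρ cos(φ), so

    ∭_E (26z) dV = ∫_{0}^{2π} ∫_{0}^{π/6} ∫_{0}^{4} (26ρ cos(φ)) · ρ^2 sin(φ) dρ dφ dθ.

Inner (ρ): 832sin(2φ).
Middle (φ): 208.
Outer (θ): 416π.

Therefore the triple integral equals 416π.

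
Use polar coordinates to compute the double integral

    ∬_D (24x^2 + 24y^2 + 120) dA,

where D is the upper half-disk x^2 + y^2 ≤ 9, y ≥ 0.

The region D is 0 ≤ r ≤ 3, 0 ≤ θ ≤ π in polar coordinates, where x = r cos(θ), y = r sin(θ), and dA = r dr dθ.

Under the substitution, the integrand becomes 24r^2 + 120, so

    ∬_D (24x^2 + 24y^2 + 120) dA = ∫_{0}^{π} ∫_{0}^{3} (24r^2 + 120) · r dr dθ.

Inner integral (in r): ∫_{0}^{3} (24r^2 + 120) · r dr = 1026.

Outer integral (in θ): ∫_{0}^{π} (1026) dθ = 1026π.

Therefore ∬_D (24x^2 + 24y^2 + 120) dA = 1026π.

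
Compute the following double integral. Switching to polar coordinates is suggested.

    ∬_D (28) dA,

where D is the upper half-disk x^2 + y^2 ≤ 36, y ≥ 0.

The region D is 0 ≤ r ≤ 6, 0 ≤ θ ≤ π in polar coordinates, where x = r cos(θ), y = r sin(θ), and dA = r dr dθ.

Under the substitution, the integrand becomes 28, so

    ∬_D (28) dA = ∫_{0}^{π} ∫_{0}^{6} (28) · r dr dθ.

Inner integral (in r): ∫_{0}^{6} (28) · r dr = 504.

Outer integral (in θ): ∫_{0}^{π} (504) dθ = 504π.

Therefore ∬_D (28) dA = 504π.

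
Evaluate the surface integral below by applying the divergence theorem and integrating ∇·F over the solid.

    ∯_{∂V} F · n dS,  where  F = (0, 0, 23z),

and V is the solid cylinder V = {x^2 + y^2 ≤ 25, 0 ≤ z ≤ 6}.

By the divergence theorem,

    ∯_{∂V} F · n dS = ∭_V (∇ · F) dV.

Compute the divergence:
    ∇ · F = ∂F_x/∂x + ∂F_y/∂y + ∂F_z/∂z = 0 + 0 + 23 = 23.

In cylindrical coordinates, x = r cos(θ), y = r sin(θ), z = z, dV = r dr dθ dz, with 0 ≤ r ≤ 5, 0 ≤ θ ≤ 2π, 0 ≤ z ≤ 6.

The integrand, after substitution and multiplying by the volume element, becomes (23) · r, so

    ∭_V (∇·F) dV = ∫_0^{2π} ∫_0^{5} ∫_0^{6} (23) · r dz dr dθ.

Inner (z from 0 to 6): 138r.
Middle (r from 0 to 5): 1725.
Outer (θ from 0 to 2π): 3450π.

Therefore ∯_{∂V} F · n dS = 3450π.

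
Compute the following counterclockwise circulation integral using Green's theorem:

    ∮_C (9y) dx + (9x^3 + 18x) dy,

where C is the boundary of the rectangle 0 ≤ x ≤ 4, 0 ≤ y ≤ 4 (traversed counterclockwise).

Green's theorem converts the closed line integral into a double integral over the enclosed region D:

    ∮_C P dx + Q dy = ∬_D (∂Q/∂x - ∂P/∂y) dA.

Here P = 9y, Q = 9x^3 + 18x, so

    ∂Q/∂x = 27x^2 + 18,    ∂P/∂y = 9,
    ∂Q/∂x - ∂P/∂y = 27x^2 + 9.

D is the region 0 ≤ x ≤ 4, 0 ≤ y ≤ 4. Evaluating the double integral:

    ∬_D (27x^2 + 9) dA = ∫_0^{4} ∫_0^{4} (27x^2 + 9) dy dx.

Inner (y from 0 to 4): 108x^2 + 36.
Outer (x from 0 to 4): 2448.

Therefore ∮_C P dx + Q dy = 2448.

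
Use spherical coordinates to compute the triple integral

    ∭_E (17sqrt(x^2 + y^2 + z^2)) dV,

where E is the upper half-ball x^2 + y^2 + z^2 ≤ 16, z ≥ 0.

In spherical coordinates, x = ρ sin(φ) cos(θ), y = ρ sin(φ) sin(θ), z = ρ cos(φ), and dV = ρ^2 sin(φ) dρ dφ dθ.

The integrand becomes 17ρ, so

    ∭_E (17sqrt(x^2 + y^2 + z^2)) dV = ∫_{0}^{2π} ∫_{0}^{π/2} ∫_{0}^{4} (17ρ) · ρ^2 sin(φ) dρ dφ dθ.

Inner (ρ): 1088sin(φ).
Middle (φ): 1088.
Outer (θ): 2176π.

Therefore the triple integral equals 2176π.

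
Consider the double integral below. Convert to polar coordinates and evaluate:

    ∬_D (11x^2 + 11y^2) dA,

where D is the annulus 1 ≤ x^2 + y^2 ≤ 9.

The region D is 1 ≤ r ≤ 3, 0 ≤ θ ≤ 2π in polar coordinates, where x = r cos(θ), y = r sin(θ), and dA = r dr dθ.

Under the substitution, the integrand becomes 11r^2, so

    ∬_D (11x^2 + 11y^2) dA = ∫_{0}^{2π} ∫_{1}^{3} (11r^2) · r dr dθ.

Inner integral (in r): ∫_{1}^{3} (11r^2) · r dr = 220.

Outer integral (in θ): ∫_{0}^{2π} (220) dθ = 440π.

Therefore ∬_D (11x^2 + 11y^2) dA = 440π.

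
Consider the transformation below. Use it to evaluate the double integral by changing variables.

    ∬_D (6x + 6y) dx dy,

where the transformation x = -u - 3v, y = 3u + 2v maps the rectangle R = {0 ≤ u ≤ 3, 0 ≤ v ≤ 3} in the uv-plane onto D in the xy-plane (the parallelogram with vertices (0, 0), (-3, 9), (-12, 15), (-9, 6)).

Compute the Jacobian determinant of (x, y) with respect to (u, v):

    ∂(x,y)/∂(u,v) = | -1  -3 | = (-1)(2) - (-3)(3) = 7.
                   | 3  2 |

Its absolute value is |J| = 7 (the area scaling factor).

Substituting x = -u - 3v, y = 3u + 2v into the integrand,

    6x + 6y → 12u - 6v,

so the integral becomes

    ∬_R (12u - 6v) · |J| du dv = ∫_0^3 ∫_0^3 (84u - 42v) dv du.

Inner (v): 252u - 189.
Outer (u): 567.

Therefore ∬_D (6x + 6y) dx dy = 567.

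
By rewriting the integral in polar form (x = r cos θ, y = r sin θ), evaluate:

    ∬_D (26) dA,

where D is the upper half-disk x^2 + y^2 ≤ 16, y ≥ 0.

The region D is 0 ≤ r ≤ 4, 0 ≤ θ ≤ π in polar coordinates, where x = r cos(θ), y = r sin(θ), and dA = r dr dθ.

Under the substitution, the integrand becomes 26, so

    ∬_D (26) dA = ∫_{0}^{π} ∫_{0}^{4} (26) · r dr dθ.

Inner integral (in r): ∫_{0}^{4} (26) · r dr = 208.

Outer integral (in θ): ∫_{0}^{π} (208) dθ = 208π.

Therefore ∬_D (26) dA = 208π.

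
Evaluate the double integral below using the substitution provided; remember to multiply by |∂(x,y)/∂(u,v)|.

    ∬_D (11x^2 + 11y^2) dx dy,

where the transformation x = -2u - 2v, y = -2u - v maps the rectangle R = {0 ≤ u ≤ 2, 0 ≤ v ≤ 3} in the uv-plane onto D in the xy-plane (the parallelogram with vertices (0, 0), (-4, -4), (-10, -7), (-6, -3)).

Compute the Jacobian determinant of (x, y) with respect to (u, v):

    ∂(x,y)/∂(u,v) = | -2  -2 | = (-2)(-1) - (-2)(-2) = -2.
                   | -2  -1 |

Its absolute value is |J| = 2 (the area scaling factor).

Substituting x = -2u - 2v, y = -2u - v into the integrand,

    11x^2 + 11y^2 → 88u^2 + 132u v + 55v^2,

so the integral becomes

    ∬_R (88u^2 + 132u v + 55v^2) · |J| du dv = ∫_0^2 ∫_0^3 (176u^2 + 264u v + 110v^2) dv du.

Inner (v): 528u^2 + 1188u + 990.
Outer (u): 5764.

Therefore ∬_D (11x^2 + 11y^2) dx dy = 5764.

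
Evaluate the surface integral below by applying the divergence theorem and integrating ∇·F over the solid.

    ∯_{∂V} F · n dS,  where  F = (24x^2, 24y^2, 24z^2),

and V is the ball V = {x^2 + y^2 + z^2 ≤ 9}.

By the divergence theorem,

    ∯_{∂V} F · n dS = ∭_V (∇ · F) dV.

Compute the divergence:
    ∇ · F = ∂F_x/∂x + ∂F_y/∂y + ∂F_z/∂z = 48x + 48y + 48z.

In spherical coordinates, x = ρ sin(φ) cos(θ), y = ρ sin(φ) sin(θ), z = ρ cos(φ), dV = ρ^2 sin(φ) dρ dφ dθ, with 0 ≤ ρ ≤ 3, 0 ≤ φ ≤ π, 0 ≤ θ ≤ 2π.

The integrand, after substitution and multiplying by the volume element, becomes (48ρ (sqrt(2)sin(φ)sin(θ + π/4) + cos(φ))) · ρ^2 sin(φ), so

    ∭_V (∇·F) dV = ∫_0^{2π} ∫_0^{π} ∫_0^{3} (48ρ (sqrt(2)sin(φ)sin(θ + π/4) + cos(φ))) · ρ^2 sin(φ) dρ dφ dθ.

Inner (ρ from 0 to 3): 972(sqrt(2)sin(φ)sin(θ + π/4) + cos(φ))sin(φ).
Middle (φ from 0 to π): 486sqrt(2)π sin(θ + π/4).
Outer (θ from 0 to 2π): 0.

Therefore ∯_{∂V} F · n dS = 0.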